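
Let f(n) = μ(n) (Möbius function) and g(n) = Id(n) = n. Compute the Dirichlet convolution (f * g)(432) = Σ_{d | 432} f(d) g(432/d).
(μ * Id)(432) = 144

Divisors of 432: [1, 2, 3, 4, 6, 8, 9, 12, 16, 18, 24, 27, 36, 48, 54, 72, 108, 144, 216, 432]. For each d | 432:
  d = 1: μ(1) · Id(432/1) = 1 · 432 = 432
  d = 2: μ(2) · Id(432/2) = -1 · 216 = -216
  d = 3: μ(3) · Id(432/3) = -1 · 144 = -144
  d = 4: μ(4) · Id(432/4) = 0 · 108 = 0
  d = 6: μ(6) · Id(432/6) = 1 · 72 = 72
  d = 8: μ(8) · Id(432/8) = 0 · 54 = 0
  d = 9: μ(9) · Id(432/9) = 0 · 48 = 0
  d = 12: μ(12) · Id(432/12) = 0 · 36 = 0
  d = 16: μ(16) · Id(432/16) = 0 · 27 = 0
  d = 18: μ(18) · Id(432/18) = 0 · 24 = 0
  d = 24: μ(24) · Id(432/24) = 0 · 18 = 0
  d = 27: μ(27) · Id(432/27) = 0 · 16 = 0
  d = 36: μ(36) · Id(432/36) = 0 · 12 = 0
  d = 48: μ(48) · Id(432/48) = 0 · 9 = 0
  d = 54: μ(54) · Id(432/54) = 0 · 8 = 0
  d = 72: μ(72) · Id(432/72) = 0 · 6 = 0
  d = 108: μ(108) · Id(432/108) = 0 · 4 = 0
  d = 144: μ(144) · Id(432/144) = 0 · 3 = 0
  d = 216: μ(216) · Id(432/216) = 0 · 2 = 0
  d = 432: μ(432) · Id(432/432) = 0 · 1 = 0
Summing: (μ * Id)(432) = 432 + -216 + -144 + 0 + 72 + 0 + 0 + 0 + 0 + 0 + 0 + 0 + 0 + 0 + 0 + 0 + 0 + 0 + 0 + 0 = 144.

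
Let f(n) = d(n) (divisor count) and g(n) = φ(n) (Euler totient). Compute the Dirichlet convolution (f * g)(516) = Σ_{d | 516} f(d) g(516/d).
(d * φ)(516) = 1232

Divisors of 516: [1, 2, 3, 4, 6, 12, 43, 86, 129, 172, 258, 516]. For each d | 516:
  d = 1: d(1) · φ(516/1) = 1 · 168 = 168
  d = 2: d(2) · φ(516/2) = 2 · 84 = 168
  d = 3: d(3) · φ(516/3) = 2 · 84 = 168
  d = 4: d(4) · φ(516/4) = 3 · 84 = 252
  d = 6: d(6) · φ(516/6) = 4 · 42 = 168
  d = 12: d(12) · φ(516/12) = 6 · 42 = 252
  d = 43: d(43) · φ(516/43) = 2 · 4 = 8
  d = 86: d(86) · φ(516/86) = 4 · 2 = 8
  d = 129: d(129) · φ(516/129) = 4 · 2 = 8
  d = 172: d(172) · φ(516/172) = 6 · 2 = 12
  d = 258: d(258) · φ(516/258) = 8 · 1 = 8
  d = 516: d(516) · φ(516/516) = 12 · 1 = 12
Summing: (d * φ)(516) = 168 + 168 + 168 + 252 + 168 + 252 + 8 + 8 + 8 + 12 + 8 + 12 = 1232.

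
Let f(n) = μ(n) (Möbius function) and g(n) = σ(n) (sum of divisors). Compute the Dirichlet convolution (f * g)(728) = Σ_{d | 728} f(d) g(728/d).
(μ * σ)(728) = 728

Divisors of 728: [1, 2, 4, 7, 8, 13, 14, 26, 28, 52, 56, 91, 104, 182, 364, 728]. For each d | 728:
  d = 1: μ(1) · σ(728/1) = 1 · 1680 = 1680
  d = 2: μ(2) · σ(728/2) = -1 · 784 = -784
  d = 4: μ(4) · σ(728/4) = 0 · 336 = 0
  d = 7: μ(7) · σ(728/7) = -1 · 210 = -210
  d = 8: μ(8) · σ(728/8) = 0 · 112 = 0
  d = 13: μ(13) · σ(728/13) = -1 · 120 = -120
  d = 14: μ(14) · σ(728/14) = 1 · 98 = 98
  d = 26: μ(26) · σ(728/26) = 1 · 56 = 56
  d = 28: μ(28) · σ(728/28) = 0 · 42 = 0
  d = 52: μ(52) · σ(728/52) = 0 · 24 = 0
  d = 56: μ(56) · σ(728/56) = 0 · 14 = 0
  d = 91: μ(91) · σ(728/91) = 1 · 15 = 15
  d = 104: μ(104) · σ(728/104) = 0 · 8 = 0
  d = 182: μ(182) · σ(728/182) = -1 · 7 = -7
  d = 364: μ(364) · σ(728/364) = 0 · 3 = 0
  d = 728: μ(728) · σ(728/728) = 0 · 1 = 0
Summing: (μ * σ)(728) = 1680 + -784 + 0 + -210 + 0 + -120 + 98 + 56 + 0 + 0 + 0 + 15 + 0 + -7 + 0 + 0 = 728.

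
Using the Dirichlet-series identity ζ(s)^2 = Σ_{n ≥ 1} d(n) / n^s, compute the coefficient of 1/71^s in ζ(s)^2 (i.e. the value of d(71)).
d(71) = 2

ζ(s)^2 = (Σ 1/m^s)(Σ 1/k^s). The coefficient of 1/n^s in the product is the number of ordered pairs (m, k) with mk = n, which equals d(n). For n = 71, divisors are [1, 71], so d(71) = 2.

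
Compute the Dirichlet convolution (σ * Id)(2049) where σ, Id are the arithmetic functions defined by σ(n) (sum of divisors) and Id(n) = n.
(σ * Id)(2049) = 9569

Divisors of 2049: [1, 3, 683, 2049]. For each d | 2049:
  d = 1: σ(1) · Id(2049/1) = 1 · 2049 = 2049
  d = 3: σ(3) · Id(2049/3) = 4 · 683 = 2732
  d = 683: σ(683) · Id(2049/683) = 684 · 3 = 2052
  d = 2049: σ(2049) · Id(2049/2049) = 2736 · 1 = 2736
Summing: (σ * Id)(2049) = 2049 + 2732 + 2052 + 2736 = 9569.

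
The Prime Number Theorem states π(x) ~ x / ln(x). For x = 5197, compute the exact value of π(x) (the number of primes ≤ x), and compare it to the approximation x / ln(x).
π(5197) = 692;  x/ln(x) ≈ 607.42;  relative error ≈ 12.22%.

Directly count primes up to 5197: π(5197) = 692. The PNT approximation gives 5197/ln(5197) ≈ 5197/8.55584 ≈ 607.42. Relative error (π(x) − x/ln(x)) / π(x) ≈ 12.22%; the approximation is known to undercount slightly (Li(x) is a better estimate).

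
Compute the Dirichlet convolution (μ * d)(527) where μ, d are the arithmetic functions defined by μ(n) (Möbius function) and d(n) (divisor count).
(μ * d)(527) = 1

Divisors of 527: [1, 17, 31, 527]. For each d | 527:
  d = 1: μ(1) · d(527/1) = 1 · 4 = 4
  d = 17: μ(17) · d(527/17) = -1 · 2 = -2
  d = 31: μ(31) · d(527/31) = -1 · 2 = -2
  d = 527: μ(527) · d(527/527) = 1 · 1 = 1
Summing: (μ * d)(527) = 4 + -2 + -2 + 1 = 1.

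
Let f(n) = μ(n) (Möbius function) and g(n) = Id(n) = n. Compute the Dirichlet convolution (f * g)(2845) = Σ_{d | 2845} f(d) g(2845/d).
(μ * Id)(2845) = 2272

Divisors of 2845: [1, 5, 569, 2845]. For each d | 2845:
  d = 1: μ(1) · Id(2845/1) = 1 · 2845 = 2845
  d = 5: μ(5) · Id(2845/5) = -1 · 569 = -569
  d = 569: μ(569) · Id(2845/569) = -1 · 5 = -5
  d = 2845: μ(2845) · Id(2845/2845) = 1 · 1 = 1
Summing: (μ * Id)(2845) = 2845 + -569 + -5 + 1 = 2272.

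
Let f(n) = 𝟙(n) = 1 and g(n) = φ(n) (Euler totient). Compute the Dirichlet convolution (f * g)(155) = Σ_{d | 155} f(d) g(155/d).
(𝟙 * φ)(155) = 155

Divisors of 155: [1, 5, 31, 155]. For each d | 155:
  d = 1: 𝟙(1) · φ(155/1) = 1 · 120 = 120
  d = 5: 𝟙(5) · φ(155/5) = 1 · 30 = 30
  d = 31: 𝟙(31) · φ(155/31) = 1 · 4 = 4
  d = 155: 𝟙(155) · φ(155/155) = 1 · 1 = 1
Summing: (𝟙 * φ)(155) = 120 + 30 + 4 + 1 = 155.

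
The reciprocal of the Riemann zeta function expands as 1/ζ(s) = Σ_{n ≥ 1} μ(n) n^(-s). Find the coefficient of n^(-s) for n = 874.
μ(874) = -1

Factor n = 874 = 2 · 19 · 23. μ(n) = 0 if any exponent ≥ 2 (not squarefree); otherwise μ(n) = (−1)^{ω(n)} where ω(n) is the number of distinct prime factors. Applying: μ(874) = -1.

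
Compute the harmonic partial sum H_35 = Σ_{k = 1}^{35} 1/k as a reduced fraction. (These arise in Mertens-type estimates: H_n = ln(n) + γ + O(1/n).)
H_35 = 54437269998109/13127595717600

Direct summation: H_35 = 1 + 1/2 + ... + 1/35. The least common denominator is lcm(1, ..., 35) = 144403552893600; over this denominator the numerator is 144403552893600 + 72201776446800 + 48134517631200 + 36100888223400 + 28880710578720 + 24067258815600 + 20629078984800 + 18050444111700 + 16044839210400 + 14440355289360 + 13127595717600 + 12033629407800 + 11107965607200 + 10314539492400 + 9626903526240 + 9025222055850 + 8494326640800 + 8022419605200 + 7600186994400 + 7220177644680 + 6876359661600 + 6563797858800 + 6278415343200 + 6016814703900 + 5776142115744 + 5553982803600 + 5348279736800 + 5157269746200 + 4979432858400 + 4813451763120 + 4658179125600 + 4512611027925 + 4375865239200 + 4247163320400 + 4125815796960 = 598809969979199, so H_35 = 598809969979199/144403552893600; reducing by gcd(598809969979199, 144403552893600) = 11 gives 54437269998109/13127595717600 ≈ 4.14678. (The PNT-adjacent estimate ln(35) + γ ≈ 4.13256 matches within O(1/n).)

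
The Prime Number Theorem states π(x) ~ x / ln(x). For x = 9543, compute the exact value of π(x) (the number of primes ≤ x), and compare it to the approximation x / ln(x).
π(9543) = 1181;  x/ln(x) ≈ 1041.41;  relative error ≈ 11.82%.

Directly count primes up to 9543: π(9543) = 1181. The PNT approximation gives 9543/ln(9543) ≈ 9543/9.16356 ≈ 1041.41. Relative error (π(x) − x/ln(x)) / π(x) ≈ 11.82%; the approximation is known to undercount slightly (Li(x) is a better estimate).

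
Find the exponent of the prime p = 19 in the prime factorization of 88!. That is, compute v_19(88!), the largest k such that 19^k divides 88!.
v_19(88!) = 4

Legendre's formula: v_p(n!) = Σ_{k ≥ 1} ⌊n / p^k⌋. For p = 19, n = 88, the terms are:
  ⌊88/19^1⌋ = ⌊88/19⌋ = 4
(the next term ⌊88/19^2⌋ = 0, terminating the sum). Summing: v_19(88!) = 4 = 4.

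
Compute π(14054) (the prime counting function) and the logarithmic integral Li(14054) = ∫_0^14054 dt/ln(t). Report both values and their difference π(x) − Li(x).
π(14054) = 1657;  Li(14054) ≈ 1677.91;  π(x) − Li(x) ≈ -20.91.

Direct count of primes ≤ 14054 gives π(14054) = 1657. Numerical evaluation of the logarithmic integral gives Li(14054) ≈ 1677.91. The difference π(x) − Li(x) ≈ -20.91 is typically negative for small/moderate x (Li(x) overestimates), though Littlewood's theorem shows this sign changes infinitely often.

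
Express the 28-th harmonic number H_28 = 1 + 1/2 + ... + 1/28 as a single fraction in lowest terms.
H_28 = 315404588903/80313433200

Direct summation: H_28 = 1 + 1/2 + ... + 1/28. The least common denominator is lcm(1, ..., 28) = 80313433200; over this denominator the numerator is 80313433200 + 40156716600 + 26771144400 + 20078358300 + 16062686640 + 13385572200 + 11473347600 + 10039179150 + 8923714800 + 8031343320 + 7301221200 + 6692786100 + 6177956400 + 5736673800 + 5354228880 + 5019589575 + 4724319600 + 4461857400 + 4227022800 + 4015671660 + 3824449200 + 3650610600 + 3491888400 + 3346393050 + 3212537328 + 3088978200 + 2974571600 + 2868336900 = 315404588903, so H_28 = 315404588903/80313433200 (already in lowest terms) ≈ 3.92717. (The PNT-adjacent estimate ln(28) + γ ≈ 3.90942 matches within O(1/n).)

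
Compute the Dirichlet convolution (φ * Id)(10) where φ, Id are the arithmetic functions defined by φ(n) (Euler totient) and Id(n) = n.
(φ * Id)(10) = 27

Divisors of 10: [1, 2, 5, 10]. For each d | 10:
  d = 1: φ(1) · Id(10/1) = 1 · 10 = 10
  d = 2: φ(2) · Id(10/2) = 1 · 5 = 5
  d = 5: φ(5) · Id(10/5) = 4 · 2 = 8
  d = 10: φ(10) · Id(10/10) = 4 · 1 = 4
Summing: (φ * Id)(10) = 10 + 5 + 8 + 4 = 27.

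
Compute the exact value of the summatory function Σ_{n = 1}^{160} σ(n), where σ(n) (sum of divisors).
Σ_{n ≤ 160} σ(n) = 21154

Compute σ(n) for each 1 ≤ n ≤ 160: σ(1) = 1, σ(2) = 3, σ(3) = 4, σ(4) = 7, σ(5) = 6, σ(6) = 12, σ(7) = 8, σ(8) = 15, σ(9) = 13, σ(10) = 18, σ(11) = 12, σ(12) = 28, σ(13) = 14, σ(14) = 24, σ(15) = 24, σ(16) = 31, σ(17) = 18, σ(18) = 39, σ(19) = 20, σ(20) = 42, σ(21) = 32, σ(22) = 36, σ(23) = 24, σ(24) = 60, σ(25) = 31, σ(26) = 42, σ(27) = 40, σ(28) = 56, σ(29) = 30, σ(30) = 72, σ(31) = 32, σ(32) = 63, σ(33) = 48, σ(34) = 54, σ(35) = 48, σ(36) = 91, σ(37) = 38, σ(38) = 60, σ(39) = 56, σ(40) = 90, σ(41) = 42, σ(42) = 96, σ(43) = 44, σ(44) = 84, σ(45) = 78, σ(46) = 72, σ(47) = 48, σ(48) = 124, σ(49) = 57, σ(50) = 93, σ(51) = 72, σ(52) = 98, σ(53) = 54, σ(54) = 120, σ(55) = 72, σ(56) = 120, σ(57) = 80, σ(58) = 90, σ(59) = 60, σ(60) = 168, σ(61) = 62, σ(62) = 96, σ(63) = 104, σ(64) = 127, σ(65) = 84, σ(66) = 144, σ(67) = 68, σ(68) = 126, σ(69) = 96, σ(70) = 144, σ(71) = 72, σ(72) = 195, σ(73) = 74, σ(74) = 114, σ(75) = 124, σ(76) = 140, σ(77) = 96, σ(78) = 168, σ(79) = 80, σ(80) = 186, σ(81) = 121, σ(82) = 126, σ(83) = 84, σ(84) = 224, σ(85) = 108, σ(86) = 132, σ(87) = 120, σ(88) = 180, σ(89) = 90, σ(90) = 234, σ(91) = 112, σ(92) = 168, σ(93) = 128, σ(94) = 144, σ(95) = 120, σ(96) = 252, σ(97) = 98, σ(98) = 171, σ(99) = 156, σ(100) = 217, σ(101) = 102, σ(102) = 216, σ(103) = 104, σ(104) = 210, σ(105) = 192, σ(106) = 162, σ(107) = 108, σ(108) = 280, σ(109) = 110, σ(110) = 216, σ(111) = 152, σ(112) = 248, σ(113) = 114, σ(114) = 240, σ(115) = 144, σ(116) = 210, σ(117) = 182, σ(118) = 180, σ(119) = 144, σ(120) = 360, σ(121) = 133, σ(122) = 186, σ(123) = 168, σ(124) = 224, σ(125) = 156, σ(126) = 312, σ(127) = 128, σ(128) = 255, σ(129) = 176, σ(130) = 252, σ(131) = 132, σ(132) = 336, σ(133) = 160, σ(134) = 204, σ(135) = 240, σ(136) = 270, σ(137) = 138, σ(138) = 288, σ(139) = 140, σ(140) = 336, σ(141) = 192, σ(142) = 216, σ(143) = 168, σ(144) = 403, σ(145) = 180, σ(146) = 222, σ(147) = 228, σ(148) = 266, σ(149) = 150, σ(150) = 372, σ(151) = 152, σ(152) = 300, σ(153) = 234, σ(154) = 288, σ(155) = 192, σ(156) = 392, σ(157) = 158, σ(158) = 240, σ(159) = 216, σ(160) = 378. Summing all 160 values: 21154. (Average order: Σ_{n ≤ x} σ(n) ~ (π²/12) x². For x = 160, (π²/12)·160² ≈ 21055.16.)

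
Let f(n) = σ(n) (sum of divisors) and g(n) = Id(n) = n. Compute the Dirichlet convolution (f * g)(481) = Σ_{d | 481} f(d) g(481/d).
(σ * Id)(481) = 2025

Divisors of 481: [1, 13, 37, 481]. For each d | 481:
  d = 1: σ(1) · Id(481/1) = 1 · 481 = 481
  d = 13: σ(13) · Id(481/13) = 14 · 37 = 518
  d = 37: σ(37) · Id(481/37) = 38 · 13 = 494
  d = 481: σ(481) · Id(481/481) = 532 · 1 = 532
Summing: (σ * Id)(481) = 481 + 518 + 494 + 532 = 2025.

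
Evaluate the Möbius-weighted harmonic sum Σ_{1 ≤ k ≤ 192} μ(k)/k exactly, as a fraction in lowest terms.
Σ μ(k)/k = -420739552915294928774241207455396214980695624016399287527924921993022991/27128766892785789697356865495675641342069048639462920399809650408428403405

Values of μ(k) for 1 ≤ k ≤ 192: μ(1) = 1, μ(2) = -1, μ(3) = -1, μ(5) = -1, μ(6) = 1, μ(7) = -1, μ(10) = 1, μ(11) = -1, μ(13) = -1, μ(14) = 1, μ(15) = 1, μ(17) = -1, μ(19) = -1, μ(21) = 1, μ(22) = 1, μ(23) = -1, μ(26) = 1, μ(29) = -1, μ(30) = -1, μ(31) = -1, μ(33) = 1, μ(34) = 1, μ(35) = 1, μ(37) = -1, μ(38) = 1, μ(39) = 1, μ(41) = -1, μ(42) = -1, μ(43) = -1, μ(46) = 1, μ(47) = -1, μ(51) = 1, μ(53) = -1, μ(55) = 1, μ(57) = 1, μ(58) = 1, μ(59) = -1, μ(61) = -1, μ(62) = 1, μ(65) = 1, μ(66) = -1, μ(67) = -1, μ(69) = 1, μ(70) = -1, μ(71) = -1, μ(73) = -1, μ(74) = 1, μ(77) = 1, μ(78) = -1, μ(79) = -1, μ(82) = 1, μ(83) = -1, μ(85) = 1, μ(86) = 1, μ(87) = 1, μ(89) = -1, μ(91) = 1, μ(93) = 1, μ(94) = 1, μ(95) = 1, μ(97) = -1, μ(101) = -1, μ(102) = -1, μ(103) = -1, μ(105) = -1, μ(106) = 1, μ(107) = -1, μ(109) = -1, μ(110) = -1, μ(111) = 1, μ(113) = -1, μ(114) = -1, μ(115) = 1, μ(118) = 1, μ(119) = 1, μ(122) = 1, μ(123) = 1, μ(127) = -1, μ(129) = 1, μ(130) = -1, μ(131) = -1, μ(133) = 1, μ(134) = 1, μ(137) = -1, μ(138) = -1, μ(139) = -1, μ(141) = 1, μ(142) = 1, μ(143) = 1, μ(145) = 1, μ(146) = 1, μ(149) = -1, μ(151) = -1, μ(154) = -1, μ(155) = 1, μ(157) = -1, μ(158) = 1, μ(159) = 1, μ(161) = 1, μ(163) = -1, μ(165) = -1, μ(166) = 1, μ(167) = -1, μ(170) = -1, μ(173) = -1, μ(174) = -1, μ(177) = 1, μ(178) = 1, μ(179) = -1, μ(181) = -1, μ(182) = -1, μ(183) = 1, μ(185) = 1, μ(186) = -1, μ(187) = 1, μ(190) = -1, μ(191) = -1, with μ = 0 on non-squarefree integers. Summing μ(k)/k for k where μ(k) ≠ 0 gives -420739552915294928774241207455396214980695624016399287527924921993022991/27128766892785789697356865495675641342069048639462920399809650408428403405 ≈ -0.0155. (PNT ⟺ this sum → 0 as n → ∞.)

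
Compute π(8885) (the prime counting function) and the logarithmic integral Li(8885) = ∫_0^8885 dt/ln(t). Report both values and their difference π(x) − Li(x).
π(8885) = 1106;  Li(8885) ≈ 1124.31;  π(x) − Li(x) ≈ -18.31.

Direct count of primes ≤ 8885 gives π(8885) = 1106. Numerical evaluation of the logarithmic integral gives Li(8885) ≈ 1124.31. The difference π(x) − Li(x) ≈ -18.31 is typically negative for small/moderate x (Li(x) overestimates), though Littlewood's theorem shows this sign changes infinitely often.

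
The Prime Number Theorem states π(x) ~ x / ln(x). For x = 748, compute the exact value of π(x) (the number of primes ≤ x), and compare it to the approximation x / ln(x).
π(748) = 132;  x/ln(x) ≈ 113.04;  relative error ≈ 14.37%.

Directly count primes up to 748: π(748) = 132. The PNT approximation gives 748/ln(748) ≈ 748/6.61740 ≈ 113.04. Relative error (π(x) − x/ln(x)) / π(x) ≈ 14.37%; the approximation is known to undercount slightly (Li(x) is a better estimate).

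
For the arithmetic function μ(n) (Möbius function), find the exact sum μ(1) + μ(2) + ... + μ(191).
Σ_{n ≤ 191} μ(n) = -5

Compute μ(n) for each 1 ≤ n ≤ 191: μ(1) = 1, μ(2) = -1, μ(3) = -1, μ(4) = 0, μ(5) = -1, μ(6) = 1, μ(7) = -1, μ(8) = 0, μ(9) = 0, μ(10) = 1, μ(11) = -1, μ(12) = 0, μ(13) = -1, μ(14) = 1, μ(15) = 1, μ(16) = 0, μ(17) = -1, μ(18) = 0, μ(19) = -1, μ(20) = 0, μ(21) = 1, μ(22) = 1, μ(23) = -1, μ(24) = 0, μ(25) = 0, μ(26) = 1, μ(27) = 0, μ(28) = 0, μ(29) = -1, μ(30) = -1, μ(31) = -1, μ(32) = 0, μ(33) = 1, μ(34) = 1, μ(35) = 1, μ(36) = 0, μ(37) = -1, μ(38) = 1, μ(39) = 1, μ(40) = 0, μ(41) = -1, μ(42) = -1, μ(43) = -1, μ(44) = 0, μ(45) = 0, μ(46) = 1, μ(47) = -1, μ(48) = 0, μ(49) = 0, μ(50) = 0, μ(51) = 1, μ(52) = 0, μ(53) = -1, μ(54) = 0, μ(55) = 1, μ(56) = 0, μ(57) = 1, μ(58) = 1, μ(59) = -1, μ(60) = 0, μ(61) = -1, μ(62) = 1, μ(63) = 0, μ(64) = 0, μ(65) = 1, μ(66) = -1, μ(67) = -1, μ(68) = 0, μ(69) = 1, μ(70) = -1, μ(71) = -1, μ(72) = 0, μ(73) = -1, μ(74) = 1, μ(75) = 0, μ(76) = 0, μ(77) = 1, μ(78) = -1, μ(79) = -1, μ(80) = 0, μ(81) = 0, μ(82) = 1, μ(83) = -1, μ(84) = 0, μ(85) = 1, μ(86) = 1, μ(87) = 1, μ(88) = 0, μ(89) = -1, μ(90) = 0, μ(91) = 1, μ(92) = 0, μ(93) = 1, μ(94) = 1, μ(95) = 1, μ(96) = 0, μ(97) = -1, μ(98) = 0, μ(99) = 0, μ(100) = 0, μ(101) = -1, μ(102) = -1, μ(103) = -1, μ(104) = 0, μ(105) = -1, μ(106) = 1, μ(107) = -1, μ(108) = 0, μ(109) = -1, μ(110) = -1, μ(111) = 1, μ(112) = 0, μ(113) = -1, μ(114) = -1, μ(115) = 1, μ(116) = 0, μ(117) = 0, μ(118) = 1, μ(119) = 1, μ(120) = 0, μ(121) = 0, μ(122) = 1, μ(123) = 1, μ(124) = 0, μ(125) = 0, μ(126) = 0, μ(127) = -1, μ(128) = 0, μ(129) = 1, μ(130) = -1, μ(131) = -1, μ(132) = 0, μ(133) = 1, μ(134) = 1, μ(135) = 0, μ(136) = 0, μ(137) = -1, μ(138) = -1, μ(139) = -1, μ(140) = 0, μ(141) = 1, μ(142) = 1, μ(143) = 1, μ(144) = 0, μ(145) = 1, μ(146) = 1, μ(147) = 0, μ(148) = 0, μ(149) = -1, μ(150) = 0, μ(151) = -1, μ(152) = 0, μ(153) = 0, μ(154) = -1, μ(155) = 1, μ(156) = 0, μ(157) = -1, μ(158) = 1, μ(159) = 1, μ(160) = 0, μ(161) = 1, μ(162) = 0, μ(163) = -1, μ(164) = 0, μ(165) = -1, μ(166) = 1, μ(167) = -1, μ(168) = 0, μ(169) = 0, μ(170) = -1, μ(171) = 0, μ(172) = 0, μ(173) = -1, μ(174) = -1, μ(175) = 0, μ(176) = 0, μ(177) = 1, μ(178) = 1, μ(179) = -1, μ(180) = 0, μ(181) = -1, μ(182) = -1, μ(183) = 1, μ(184) = 0, μ(185) = 1, μ(186) = -1, μ(187) = 1, μ(188) = 0, μ(189) = 0, μ(190) = -1, μ(191) = -1. Summing all 191 values: -5. (Mertens function M(x) = Σ_{n ≤ x} μ(n); on average M(x) should be small (PNT ⟺ M(x) = o(x)).)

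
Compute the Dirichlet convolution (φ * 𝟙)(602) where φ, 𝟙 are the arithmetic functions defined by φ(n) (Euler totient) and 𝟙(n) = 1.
(φ * 𝟙)(602) = 602

Divisors of 602: [1, 2, 7, 14, 43, 86, 301, 602]. For each d | 602:
  d = 1: φ(1) · 𝟙(602/1) = 1 · 1 = 1
  d = 2: φ(2) · 𝟙(602/2) = 1 · 1 = 1
  d = 7: φ(7) · 𝟙(602/7) = 6 · 1 = 6
  d = 14: φ(14) · 𝟙(602/14) = 6 · 1 = 6
  d = 43: φ(43) · 𝟙(602/43) = 42 · 1 = 42
  d = 86: φ(86) · 𝟙(602/86) = 42 · 1 = 42
  d = 301: φ(301) · 𝟙(602/301) = 252 · 1 = 252
  d = 602: φ(602) · 𝟙(602/602) = 252 · 1 = 252
Summing: (φ * 𝟙)(602) = 1 + 1 + 6 + 6 + 42 + 42 + 252 + 252 = 602.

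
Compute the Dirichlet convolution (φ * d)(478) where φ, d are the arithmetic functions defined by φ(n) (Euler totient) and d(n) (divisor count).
(φ * d)(478) = 720

Divisors of 478: [1, 2, 239, 478]. For each d | 478:
  d = 1: φ(1) · d(478/1) = 1 · 4 = 4
  d = 2: φ(2) · d(478/2) = 1 · 2 = 2
  d = 239: φ(239) · d(478/239) = 238 · 2 = 476
  d = 478: φ(478) · d(478/478) = 238 · 1 = 238
Summing: (φ * d)(478) = 4 + 2 + 476 + 238 = 720.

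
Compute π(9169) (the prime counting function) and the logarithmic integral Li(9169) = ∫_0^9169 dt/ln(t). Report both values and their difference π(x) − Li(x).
π(9169) = 1136;  Li(9169) ≈ 1155.49;  π(x) − Li(x) ≈ -19.49.

Direct count of primes ≤ 9169 gives π(9169) = 1136. Numerical evaluation of the logarithmic integral gives Li(9169) ≈ 1155.49. The difference π(x) − Li(x) ≈ -19.49 is typically negative for small/moderate x (Li(x) overestimates), though Littlewood's theorem shows this sign changes infinitely often.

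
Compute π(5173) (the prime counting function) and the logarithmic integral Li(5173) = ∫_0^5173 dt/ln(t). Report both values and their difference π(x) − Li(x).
π(5173) = 689;  Li(5173) ≈ 704.55;  π(x) − Li(x) ≈ -15.55.

Direct count of primes ≤ 5173 gives π(5173) = 689. Numerical evaluation of the logarithmic integral gives Li(5173) ≈ 704.55. The difference π(x) − Li(x) ≈ -15.55 is typically negative for small/moderate x (Li(x) overestimates), though Littlewood's theorem shows this sign changes infinitely often.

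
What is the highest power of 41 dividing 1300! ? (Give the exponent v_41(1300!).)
v_41(1300!) = 31

Legendre's formula: v_p(n!) = Σ_{k ≥ 1} ⌊n / p^k⌋. For p = 41, n = 1300, the terms are:
  ⌊1300/41^1⌋ = ⌊1300/41⌋ = 31
(the next term ⌊1300/41^2⌋ = 0, terminating the sum). Summing: v_41(1300!) = 31 = 31.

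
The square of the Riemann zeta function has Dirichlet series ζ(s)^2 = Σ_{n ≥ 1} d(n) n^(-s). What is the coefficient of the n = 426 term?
d(426) = 8

ζ(s)^2 = (Σ 1/m^s)(Σ 1/k^s). The coefficient of 1/n^s in the product is the number of ordered pairs (m, k) with mk = n, which equals d(n). For n = 426, divisors are [1, 2, 3, 6, 71, 142, 213, 426], so d(426) = 8.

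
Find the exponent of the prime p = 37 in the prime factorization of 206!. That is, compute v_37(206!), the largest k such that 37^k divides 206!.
v_37(206!) = 5

Legendre's formula: v_p(n!) = Σ_{k ≥ 1} ⌊n / p^k⌋. For p = 37, n = 206, the terms are:
  ⌊206/37^1⌋ = ⌊206/37⌋ = 5
(the next term ⌊206/37^2⌋ = 0, terminating the sum). Summing: v_37(206!) = 5 = 5.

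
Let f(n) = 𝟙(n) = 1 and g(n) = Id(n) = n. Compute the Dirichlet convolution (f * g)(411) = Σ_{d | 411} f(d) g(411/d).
(𝟙 * Id)(411) = 552

Divisors of 411: [1, 3, 137, 411]. For each d | 411:
  d = 1: 𝟙(1) · Id(411/1) = 1 · 411 = 411
  d = 3: 𝟙(3) · Id(411/3) = 1 · 137 = 137
  d = 137: 𝟙(137) · Id(411/137) = 1 · 3 = 3
  d = 411: 𝟙(411) · Id(411/411) = 1 · 1 = 1
Summing: (𝟙 * Id)(411) = 411 + 137 + 3 + 1 = 552.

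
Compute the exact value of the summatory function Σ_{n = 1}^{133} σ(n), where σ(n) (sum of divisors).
Σ_{n ≤ 133} σ(n) = 14591

Compute σ(n) for each 1 ≤ n ≤ 133: σ(1) = 1, σ(2) = 3, σ(3) = 4, σ(4) = 7, σ(5) = 6, σ(6) = 12, σ(7) = 8, σ(8) = 15, σ(9) = 13, σ(10) = 18, σ(11) = 12, σ(12) = 28, σ(13) = 14, σ(14) = 24, σ(15) = 24, σ(16) = 31, σ(17) = 18, σ(18) = 39, σ(19) = 20, σ(20) = 42, σ(21) = 32, σ(22) = 36, σ(23) = 24, σ(24) = 60, σ(25) = 31, σ(26) = 42, σ(27) = 40, σ(28) = 56, σ(29) = 30, σ(30) = 72, σ(31) = 32, σ(32) = 63, σ(33) = 48, σ(34) = 54, σ(35) = 48, σ(36) = 91, σ(37) = 38, σ(38) = 60, σ(39) = 56, σ(40) = 90, σ(41) = 42, σ(42) = 96, σ(43) = 44, σ(44) = 84, σ(45) = 78, σ(46) = 72, σ(47) = 48, σ(48) = 124, σ(49) = 57, σ(50) = 93, σ(51) = 72, σ(52) = 98, σ(53) = 54, σ(54) = 120, σ(55) = 72, σ(56) = 120, σ(57) = 80, σ(58) = 90, σ(59) = 60, σ(60) = 168, σ(61) = 62, σ(62) = 96, σ(63) = 104, σ(64) = 127, σ(65) = 84, σ(66) = 144, σ(67) = 68, σ(68) = 126, σ(69) = 96, σ(70) = 144, σ(71) = 72, σ(72) = 195, σ(73) = 74, σ(74) = 114, σ(75) = 124, σ(76) = 140, σ(77) = 96, σ(78) = 168, σ(79) = 80, σ(80) = 186, σ(81) = 121, σ(82) = 126, σ(83) = 84, σ(84) = 224, σ(85) = 108, σ(86) = 132, σ(87) = 120, σ(88) = 180, σ(89) = 90, σ(90) = 234, σ(91) = 112, σ(92) = 168, σ(93) = 128, σ(94) = 144, σ(95) = 120, σ(96) = 252, σ(97) = 98, σ(98) = 171, σ(99) = 156, σ(100) = 217, σ(101) = 102, σ(102) = 216, σ(103) = 104, σ(104) = 210, σ(105) = 192, σ(106) = 162, σ(107) = 108, σ(108) = 280, σ(109) = 110, σ(110) = 216, σ(111) = 152, σ(112) = 248, σ(113) = 114, σ(114) = 240, σ(115) = 144, σ(116) = 210, σ(117) = 182, σ(118) = 180, σ(119) = 144, σ(120) = 360, σ(121) = 133, σ(122) = 186, σ(123) = 168, σ(124) = 224, σ(125) = 156, σ(126) = 312, σ(127) = 128, σ(128) = 255, σ(129) = 176, σ(130) = 252, σ(131) = 132, σ(132) = 336, σ(133) = 160. Summing all 133 values: 14591. (Average order: Σ_{n ≤ x} σ(n) ~ (π²/12) x². For x = 133, (π²/12)·133² ≈ 14548.62.)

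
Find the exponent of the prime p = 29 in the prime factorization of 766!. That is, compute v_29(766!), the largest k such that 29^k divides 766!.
v_29(766!) = 26

Legendre's formula: v_p(n!) = Σ_{k ≥ 1} ⌊n / p^k⌋. For p = 29, n = 766, the terms are:
  ⌊766/29^1⌋ = ⌊766/29⌋ = 26
(the next term ⌊766/29^2⌋ = 0, terminating the sum). Summing: v_29(766!) = 26 = 26.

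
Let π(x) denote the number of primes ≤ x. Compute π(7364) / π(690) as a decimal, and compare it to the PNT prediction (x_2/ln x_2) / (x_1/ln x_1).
π(7364)/π(690) = 937/124 ≈ 7.5565;  PNT prediction ≈ 7.8347.

π(690) = 124 and π(7364) = 937, so π(7364)/π(690) ≈ 7.5565. The PNT-predicted ratio is (7364/ln(7364)) / (690/ln(690)) ≈ 7.8347. The two agree to within a few percent, as expected.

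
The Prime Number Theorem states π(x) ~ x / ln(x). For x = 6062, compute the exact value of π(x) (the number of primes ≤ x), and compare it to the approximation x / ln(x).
π(6062) = 790;  x/ln(x) ≈ 696.00;  relative error ≈ 11.90%.

Directly count primes up to 6062: π(6062) = 790. The PNT approximation gives 6062/ln(6062) ≈ 6062/8.70980 ≈ 696.00. Relative error (π(x) − x/ln(x)) / π(x) ≈ 11.90%; the approximation is known to undercount slightly (Li(x) is a better estimate).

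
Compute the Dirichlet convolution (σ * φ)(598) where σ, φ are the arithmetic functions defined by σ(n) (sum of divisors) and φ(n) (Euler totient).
(σ * φ)(598) = 4784

Divisors of 598: [1, 2, 13, 23, 26, 46, 299, 598]. For each d | 598:
  d = 1: σ(1) · φ(598/1) = 1 · 264 = 264
  d = 2: σ(2) · φ(598/2) = 3 · 264 = 792
  d = 13: σ(13) · φ(598/13) = 14 · 22 = 308
  d = 23: σ(23) · φ(598/23) = 24 · 12 = 288
  d = 26: σ(26) · φ(598/26) = 42 · 22 = 924
  d = 46: σ(46) · φ(598/46) = 72 · 12 = 864
  d = 299: σ(299) · φ(598/299) = 336 · 1 = 336
  d = 598: σ(598) · φ(598/598) = 1008 · 1 = 1008
Summing: (σ * φ)(598) = 264 + 792 + 308 + 288 + 924 + 864 + 336 + 1008 = 4784.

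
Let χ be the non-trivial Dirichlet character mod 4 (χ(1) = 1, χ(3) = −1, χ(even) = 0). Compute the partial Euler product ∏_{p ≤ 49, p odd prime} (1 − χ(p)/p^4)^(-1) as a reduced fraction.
∏ = 424022009220093808147330044599350686845258380222853/428762185161728930691534489551822091105495385374720

The odd primes p ≤ 49 are [3, 5, 7, 11, 13, 17, 19, 23, 29, 31, 37, 41, 43, 47]. For each, χ(p) = 1 if p ≡ 1 mod 4, χ(p) = −1 if p ≡ 3 mod 4. Taking (1 − χ(p)/p^4)^(-1) = p^4/(p^4 − χ(p)): (1 − (-1)/3^4)^(-1) · (1 − (1)/5^4)^(-1) · (1 − (-1)/7^4)^(-1) · (1 − (-1)/11^4)^(-1) · (1 − (1)/13^4)^(-1) · (1 − (1)/17^4)^(-1) · (1 − (-1)/19^4)^(-1) · (1 − (-1)/23^4)^(-1) · (1 − (1)/29^4)^(-1) · (1 − (-1)/31^4)^(-1) · (1 − (1)/37^4)^(-1) · (1 − (1)/41^4)^(-1) · (1 − (-1)/43^4)^(-1) · (1 − (-1)/47^4)^(-1) = 424022009220093808147330044599350686845258380222853/428762185161728930691534489551822091105495385374720.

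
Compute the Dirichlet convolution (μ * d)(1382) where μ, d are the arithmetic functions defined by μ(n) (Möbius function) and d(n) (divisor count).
(μ * d)(1382) = 1

Divisors of 1382: [1, 2, 691, 1382]. For each d | 1382:
  d = 1: μ(1) · d(1382/1) = 1 · 4 = 4
  d = 2: μ(2) · d(1382/2) = -1 · 2 = -2
  d = 691: μ(691) · d(1382/691) = -1 · 2 = -2
  d = 1382: μ(1382) · d(1382/1382) = 1 · 1 = 1
Summing: (μ * d)(1382) = 4 + -2 + -2 + 1 = 1.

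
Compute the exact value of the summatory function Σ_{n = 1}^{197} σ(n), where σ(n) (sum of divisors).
Σ_{n ≤ 197} σ(n) = 31911

Compute σ(n) for each 1 ≤ n ≤ 197: σ(1) = 1, σ(2) = 3, σ(3) = 4, σ(4) = 7, σ(5) = 6, σ(6) = 12, σ(7) = 8, σ(8) = 15, σ(9) = 13, σ(10) = 18, σ(11) = 12, σ(12) = 28, σ(13) = 14, σ(14) = 24, σ(15) = 24, σ(16) = 31, σ(17) = 18, σ(18) = 39, σ(19) = 20, σ(20) = 42, σ(21) = 32, σ(22) = 36, σ(23) = 24, σ(24) = 60, σ(25) = 31, σ(26) = 42, σ(27) = 40, σ(28) = 56, σ(29) = 30, σ(30) = 72, σ(31) = 32, σ(32) = 63, σ(33) = 48, σ(34) = 54, σ(35) = 48, σ(36) = 91, σ(37) = 38, σ(38) = 60, σ(39) = 56, σ(40) = 90, σ(41) = 42, σ(42) = 96, σ(43) = 44, σ(44) = 84, σ(45) = 78, σ(46) = 72, σ(47) = 48, σ(48) = 124, σ(49) = 57, σ(50) = 93, σ(51) = 72, σ(52) = 98, σ(53) = 54, σ(54) = 120, σ(55) = 72, σ(56) = 120, σ(57) = 80, σ(58) = 90, σ(59) = 60, σ(60) = 168, σ(61) = 62, σ(62) = 96, σ(63) = 104, σ(64) = 127, σ(65) = 84, σ(66) = 144, σ(67) = 68, σ(68) = 126, σ(69) = 96, σ(70) = 144, σ(71) = 72, σ(72) = 195, σ(73) = 74, σ(74) = 114, σ(75) = 124, σ(76) = 140, σ(77) = 96, σ(78) = 168, σ(79) = 80, σ(80) = 186, σ(81) = 121, σ(82) = 126, σ(83) = 84, σ(84) = 224, σ(85) = 108, σ(86) = 132, σ(87) = 120, σ(88) = 180, σ(89) = 90, σ(90) = 234, σ(91) = 112, σ(92) = 168, σ(93) = 128, σ(94) = 144, σ(95) = 120, σ(96) = 252, σ(97) = 98, σ(98) = 171, σ(99) = 156, σ(100) = 217, σ(101) = 102, σ(102) = 216, σ(103) = 104, σ(104) = 210, σ(105) = 192, σ(106) = 162, σ(107) = 108, σ(108) = 280, σ(109) = 110, σ(110) = 216, σ(111) = 152, σ(112) = 248, σ(113) = 114, σ(114) = 240, σ(115) = 144, σ(116) = 210, σ(117) = 182, σ(118) = 180, σ(119) = 144, σ(120) = 360, σ(121) = 133, σ(122) = 186, σ(123) = 168, σ(124) = 224, σ(125) = 156, σ(126) = 312, σ(127) = 128, σ(128) = 255, σ(129) = 176, σ(130) = 252, σ(131) = 132, σ(132) = 336, σ(133) = 160, σ(134) = 204, σ(135) = 240, σ(136) = 270, σ(137) = 138, σ(138) = 288, σ(139) = 140, σ(140) = 336, σ(141) = 192, σ(142) = 216, σ(143) = 168, σ(144) = 403, σ(145) = 180, σ(146) = 222, σ(147) = 228, σ(148) = 266, σ(149) = 150, σ(150) = 372, σ(151) = 152, σ(152) = 300, σ(153) = 234, σ(154) = 288, σ(155) = 192, σ(156) = 392, σ(157) = 158, σ(158) = 240, σ(159) = 216, σ(160) = 378, σ(161) = 192, σ(162) = 363, σ(163) = 164, σ(164) = 294, σ(165) = 288, σ(166) = 252, σ(167) = 168, σ(168) = 480, σ(169) = 183, σ(170) = 324, σ(171) = 260, σ(172) = 308, σ(173) = 174, σ(174) = 360, σ(175) = 248, σ(176) = 372, σ(177) = 240, σ(178) = 270, σ(179) = 180, σ(180) = 546, σ(181) = 182, σ(182) = 336, σ(183) = 248, σ(184) = 360, σ(185) = 228, σ(186) = 384, σ(187) = 216, σ(188) = 336, σ(189) = 320, σ(190) = 360, σ(191) = 192, σ(192) = 508, σ(193) = 194, σ(194) = 294, σ(195) = 336, σ(196) = 399, σ(197) = 198. Summing all 197 values: 31911. (Average order: Σ_{n ≤ x} σ(n) ~ (π²/12) x². For x = 197, (π²/12)·197² ≈ 31919.12.)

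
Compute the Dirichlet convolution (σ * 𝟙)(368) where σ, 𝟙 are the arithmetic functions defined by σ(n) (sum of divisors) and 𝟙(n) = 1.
(σ * 𝟙)(368) = 1425

Divisors of 368: [1, 2, 4, 8, 16, 23, 46, 92, 184, 368]. For each d | 368:
  d = 1: σ(1) · 𝟙(368/1) = 1 · 1 = 1
  d = 2: σ(2) · 𝟙(368/2) = 3 · 1 = 3
  d = 4: σ(4) · 𝟙(368/4) = 7 · 1 = 7
  d = 8: σ(8) · 𝟙(368/8) = 15 · 1 = 15
  d = 16: σ(16) · 𝟙(368/16) = 31 · 1 = 31
  d = 23: σ(23) · 𝟙(368/23) = 24 · 1 = 24
  d = 46: σ(46) · 𝟙(368/46) = 72 · 1 = 72
  d = 92: σ(92) · 𝟙(368/92) = 168 · 1 = 168
  d = 184: σ(184) · 𝟙(368/184) = 360 · 1 = 360
  d = 368: σ(368) · 𝟙(368/368) = 744 · 1 = 744
Summing: (σ * 𝟙)(368) = 1 + 3 + 7 + 15 + 31 + 24 + 72 + 168 + 360 + 744 = 1425.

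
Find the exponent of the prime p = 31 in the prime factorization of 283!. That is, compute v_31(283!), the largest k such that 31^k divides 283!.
v_31(283!) = 9

Legendre's formula: v_p(n!) = Σ_{k ≥ 1} ⌊n / p^k⌋. For p = 31, n = 283, the terms are:
  ⌊283/31^1⌋ = ⌊283/31⌋ = 9
(the next term ⌊283/31^2⌋ = 0, terminating the sum). Summing: v_31(283!) = 9 = 9.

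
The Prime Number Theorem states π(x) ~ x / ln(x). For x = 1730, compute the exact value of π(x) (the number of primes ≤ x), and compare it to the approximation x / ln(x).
π(1730) = 269;  x/ln(x) ≈ 232.03;  relative error ≈ 13.74%.

Directly count primes up to 1730: π(1730) = 269. The PNT approximation gives 1730/ln(1730) ≈ 1730/7.45588 ≈ 232.03. Relative error (π(x) − x/ln(x)) / π(x) ≈ 13.74%; the approximation is known to undercount slightly (Li(x) is a better estimate).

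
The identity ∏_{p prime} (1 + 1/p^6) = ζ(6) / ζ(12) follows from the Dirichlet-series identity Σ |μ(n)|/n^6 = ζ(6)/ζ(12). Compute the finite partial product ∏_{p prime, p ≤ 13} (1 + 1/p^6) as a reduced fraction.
∏ = 261167492243135861/256778456493448890

The primes p ≤ 13 are [2, 3, 5, 7, 11, 13]. For each, (1 + 1/p^6) = (p^6 + 1)/p^6. Multiplying these fractions over p ∈ [2, 3, 5, 7, 11, 13] gives 261167492243135861/256778456493448890. (In the limit P → ∞ this tends to ζ(6)/ζ(12).)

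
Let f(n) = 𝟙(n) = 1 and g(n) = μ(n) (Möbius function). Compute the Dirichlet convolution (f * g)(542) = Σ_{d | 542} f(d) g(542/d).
(𝟙 * μ)(542) = 0

Divisors of 542: [1, 2, 271, 542]. For each d | 542:
  d = 1: 𝟙(1) · μ(542/1) = 1 · 1 = 1
  d = 2: 𝟙(2) · μ(542/2) = 1 · -1 = -1
  d = 271: 𝟙(271) · μ(542/271) = 1 · -1 = -1
  d = 542: 𝟙(542) · μ(542/542) = 1 · 1 = 1
Summing: (𝟙 * μ)(542) = 1 + -1 + -1 + 1 = 0.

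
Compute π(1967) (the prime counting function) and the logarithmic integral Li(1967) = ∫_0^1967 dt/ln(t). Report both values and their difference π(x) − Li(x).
π(1967) = 297;  Li(1967) ≈ 310.46;  π(x) − Li(x) ≈ -13.46.

Direct count of primes ≤ 1967 gives π(1967) = 297. Numerical evaluation of the logarithmic integral gives Li(1967) ≈ 310.46. The difference π(x) − Li(x) ≈ -13.46 is typically negative for small/moderate x (Li(x) overestimates), though Littlewood's theorem shows this sign changes infinitely often.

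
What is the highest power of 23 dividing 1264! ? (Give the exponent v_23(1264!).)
v_23(1264!) = 56

Legendre's formula: v_p(n!) = Σ_{k ≥ 1} ⌊n / p^k⌋. For p = 23, n = 1264, the terms are:
  ⌊1264/23^1⌋ = ⌊1264/23⌋ = 54
  ⌊1264/23^2⌋ = ⌊1264/529⌋ = 2
(the next term ⌊1264/23^3⌋ = 0, terminating the sum). Summing: v_23(1264!) = 54 + 2 = 56.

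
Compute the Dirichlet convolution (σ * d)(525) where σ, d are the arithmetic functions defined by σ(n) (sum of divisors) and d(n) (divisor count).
(σ * d)(525) = 2760

Divisors of 525: [1, 3, 5, 7, 15, 21, 25, 35, 75, 105, 175, 525]. For each d | 525:
  d = 1: σ(1) · d(525/1) = 1 · 12 = 12
  d = 3: σ(3) · d(525/3) = 4 · 6 = 24
  d = 5: σ(5) · d(525/5) = 6 · 8 = 48
  d = 7: σ(7) · d(525/7) = 8 · 6 = 48
  d = 15: σ(15) · d(525/15) = 24 · 4 = 96
  d = 21: σ(21) · d(525/21) = 32 · 3 = 96
  d = 25: σ(25) · d(525/25) = 31 · 4 = 124
  d = 35: σ(35) · d(525/35) = 48 · 4 = 192
  d = 75: σ(75) · d(525/75) = 124 · 2 = 248
  d = 105: σ(105) · d(525/105) = 192 · 2 = 384
  d = 175: σ(175) · d(525/175) = 248 · 2 = 496
  d = 525: σ(525) · d(525/525) = 992 · 1 = 992
Summing: (σ * d)(525) = 12 + 24 + 48 + 48 + 96 + 96 + 124 + 192 + 248 + 384 + 496 + 992 = 2760.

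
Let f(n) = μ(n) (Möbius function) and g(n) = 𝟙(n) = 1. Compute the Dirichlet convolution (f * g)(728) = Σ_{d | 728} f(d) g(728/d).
(μ * 𝟙)(728) = 0

Divisors of 728: [1, 2, 4, 7, 8, 13, 14, 26, 28, 52, 56, 91, 104, 182, 364, 728]. For each d | 728:
  d = 1: μ(1) · 𝟙(728/1) = 1 · 1 = 1
  d = 2: μ(2) · 𝟙(728/2) = -1 · 1 = -1
  d = 4: μ(4) · 𝟙(728/4) = 0 · 1 = 0
  d = 7: μ(7) · 𝟙(728/7) = -1 · 1 = -1
  d = 8: μ(8) · 𝟙(728/8) = 0 · 1 = 0
  d = 13: μ(13) · 𝟙(728/13) = -1 · 1 = -1
  d = 14: μ(14) · 𝟙(728/14) = 1 · 1 = 1
  d = 26: μ(26) · 𝟙(728/26) = 1 · 1 = 1
  d = 28: μ(28) · 𝟙(728/28) = 0 · 1 = 0
  d = 52: μ(52) · 𝟙(728/52) = 0 · 1 = 0
  d = 56: μ(56) · 𝟙(728/56) = 0 · 1 = 0
  d = 91: μ(91) · 𝟙(728/91) = 1 · 1 = 1
  d = 104: μ(104) · 𝟙(728/104) = 0 · 1 = 0
  d = 182: μ(182) · 𝟙(728/182) = -1 · 1 = -1
  d = 364: μ(364) · 𝟙(728/364) = 0 · 1 = 0
  d = 728: μ(728) · 𝟙(728/728) = 0 · 1 = 0
Summing: (μ * 𝟙)(728) = 1 + -1 + 0 + -1 + 0 + -1 + 1 + 1 + 0 + 0 + 0 + 1 + 0 + -1 + 0 + 0 = 0.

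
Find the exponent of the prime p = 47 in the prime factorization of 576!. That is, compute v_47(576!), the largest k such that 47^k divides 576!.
v_47(576!) = 12

Legendre's formula: v_p(n!) = Σ_{k ≥ 1} ⌊n / p^k⌋. For p = 47, n = 576, the terms are:
  ⌊576/47^1⌋ = ⌊576/47⌋ = 12
(the next term ⌊576/47^2⌋ = 0, terminating the sum). Summing: v_47(576!) = 12 = 12.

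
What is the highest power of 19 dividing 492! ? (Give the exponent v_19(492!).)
v_19(492!) = 26

Legendre's formula: v_p(n!) = Σ_{k ≥ 1} ⌊n / p^k⌋. For p = 19, n = 492, the terms are:
  ⌊492/19^1⌋ = ⌊492/19⌋ = 25
  ⌊492/19^2⌋ = ⌊492/361⌋ = 1
(the next term ⌊492/19^3⌋ = 0, terminating the sum). Summing: v_19(492!) = 25 + 1 = 26.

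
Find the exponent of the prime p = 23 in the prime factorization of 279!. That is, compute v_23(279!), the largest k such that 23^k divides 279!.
v_23(279!) = 12

Legendre's formula: v_p(n!) = Σ_{k ≥ 1} ⌊n / p^k⌋. For p = 23, n = 279, the terms are:
  ⌊279/23^1⌋ = ⌊279/23⌋ = 12
(the next term ⌊279/23^2⌋ = 0, terminating the sum). Summing: v_23(279!) = 12 = 12.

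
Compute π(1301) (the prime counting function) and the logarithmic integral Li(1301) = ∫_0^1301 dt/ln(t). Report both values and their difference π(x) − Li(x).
π(1301) = 212;  Li(1301) ≈ 220.34;  π(x) − Li(x) ≈ -8.34.

Direct count of primes ≤ 1301 gives π(1301) = 212. Numerical evaluation of the logarithmic integral gives Li(1301) ≈ 220.34. The difference π(x) − Li(x) ≈ -8.34 is typically negative for small/moderate x (Li(x) overestimates), though Littlewood's theorem shows this sign changes infinitely often.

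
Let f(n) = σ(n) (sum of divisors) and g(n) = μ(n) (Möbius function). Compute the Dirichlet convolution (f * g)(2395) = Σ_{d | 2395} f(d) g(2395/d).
(σ * μ)(2395) = 2395

Divisors of 2395: [1, 5, 479, 2395]. For each d | 2395:
  d = 1: σ(1) · μ(2395/1) = 1 · 1 = 1
  d = 5: σ(5) · μ(2395/5) = 6 · -1 = -6
  d = 479: σ(479) · μ(2395/479) = 480 · -1 = -480
  d = 2395: σ(2395) · μ(2395/2395) = 2880 · 1 = 2880
Summing: (σ * μ)(2395) = 1 + -6 + -480 + 2880 = 2395.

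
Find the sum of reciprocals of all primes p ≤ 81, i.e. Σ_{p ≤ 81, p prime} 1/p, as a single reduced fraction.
Σ 1/p = 5692733621468679832887230172131/3217644767340672907899084554130

π(81) = 22, so the primes ≤ 81 are [2, 3, 5, 7, 11, 13, 17, 19, 23, 29, 31, 37, 41, 43, 47, 53, 59, 61, 67, 71, 73, 79]. Summing 1/p over these primes: 5692733621468679832887230172131/3217644767340672907899084554130 ≈ 1.7692. Mertens estimate ln ln(81) + 0.2615 ≈ 1.7418.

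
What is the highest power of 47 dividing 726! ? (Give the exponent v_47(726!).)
v_47(726!) = 15

Legendre's formula: v_p(n!) = Σ_{k ≥ 1} ⌊n / p^k⌋. For p = 47, n = 726, the terms are:
  ⌊726/47^1⌋ = ⌊726/47⌋ = 15
(the next term ⌊726/47^2⌋ = 0, terminating the sum). Summing: v_47(726!) = 15 = 15.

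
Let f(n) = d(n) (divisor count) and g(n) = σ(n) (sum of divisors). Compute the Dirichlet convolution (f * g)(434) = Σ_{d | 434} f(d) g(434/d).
(d * σ)(434) = 1700

Divisors of 434: [1, 2, 7, 14, 31, 62, 217, 434]. For each d | 434:
  d = 1: d(1) · σ(434/1) = 1 · 768 = 768
  d = 2: d(2) · σ(434/2) = 2 · 256 = 512
  d = 7: d(7) · σ(434/7) = 2 · 96 = 192
  d = 14: d(14) · σ(434/14) = 4 · 32 = 128
  d = 31: d(31) · σ(434/31) = 2 · 24 = 48
  d = 62: d(62) · σ(434/62) = 4 · 8 = 32
  d = 217: d(217) · σ(434/217) = 4 · 3 = 12
  d = 434: d(434) · σ(434/434) = 8 · 1 = 8
Summing: (d * σ)(434) = 768 + 512 + 192 + 128 + 48 + 32 + 12 + 8 = 1700.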